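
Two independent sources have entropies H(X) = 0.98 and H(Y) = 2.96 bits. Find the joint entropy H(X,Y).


For independent variables, H(X,Y) = H(X) + H(Y) = 0.98 + 2.96 = 3.94

3.94 bits


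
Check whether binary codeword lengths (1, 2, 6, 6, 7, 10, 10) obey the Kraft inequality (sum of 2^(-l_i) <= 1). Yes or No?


Kraft sum = sum(2^(-l_i)) = 0.791, need <= 1. Result: satisfied (a binary prefix-free code with these lengths exists)

Yes


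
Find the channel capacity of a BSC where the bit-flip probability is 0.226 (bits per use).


H(p) = -p*log2(p) - (1-p)*log2(1-p) = -0.226*log2(0.226) - 0.774*log2(0.774) = 0.484907 + 0.286066 = 0.771. C = 1 - H(p) = 1 - 0.771 = 0.229

0.229 bits


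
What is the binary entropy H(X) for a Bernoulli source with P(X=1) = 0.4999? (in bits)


H = -p*log2(p) - (1-p)*log2(1-p). -0.4999*log2(0.4999) = 0.500044; -0.5001*log2(0.5001) = 0.499956. H = 0.500044 + 0.499956 = 1.0

1.0 bits


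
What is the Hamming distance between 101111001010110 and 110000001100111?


Count differing positions: . ^ ^ ^ ^ ^ . . . ^ ^ . . . ^ = 8 differences

8


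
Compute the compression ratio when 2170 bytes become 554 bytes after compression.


Ratio = original / compressed = 2170 / 554 = 3.917

3.917


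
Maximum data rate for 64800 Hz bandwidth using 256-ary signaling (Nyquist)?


Rate = 2 * B * log2(M) = 2 * 64800 * 8.0 = 1036800.0

1036800.0 bps


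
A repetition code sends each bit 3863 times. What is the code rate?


Rate = k/n = 1/3863

1/3863


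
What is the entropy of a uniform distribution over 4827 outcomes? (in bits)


H = log2(n) = log2(4827) = 12.2369

12.2369 bits


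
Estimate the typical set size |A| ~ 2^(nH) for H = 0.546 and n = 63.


log2|A_typical| = nH = 63 * 0.546 = 34.398, so |A_typical| ~ 2^34.398 = 2.264e+10

2.264e+10


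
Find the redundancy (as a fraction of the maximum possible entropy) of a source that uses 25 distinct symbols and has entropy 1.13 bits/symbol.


H_max = log2(K) = log2(25) = 4.6439 bits/symbol. Redundancy = 1 - H/H_max = 1 - 1.13/4.6439 = 1 - 0.2433 = 0.7567

0.7567


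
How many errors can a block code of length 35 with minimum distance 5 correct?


Correction capability = floor((d-1)/2) = floor((5-1)/2) = 2

2 errors


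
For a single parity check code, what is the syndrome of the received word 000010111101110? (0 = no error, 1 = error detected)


Syndrome = XOR of all bits = 0 XOR 0 XOR 0 XOR 0 XOR 1 XOR 0 XOR 1 XOR 1 XOR 1 XOR 1 XOR 0 XOR 1 XOR 1 XOR 1 XOR 0 = 0

0


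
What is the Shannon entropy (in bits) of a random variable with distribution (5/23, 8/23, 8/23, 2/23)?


H = -sum(p_i * log2(p_i)). Terms: -(5/23)*log2(5/23) = 0.478616; -(8/23)*log2(8/23) = 0.529935; -(8/23)*log2(8/23) = 0.529935; -(2/23)*log2(2/23) = 0.306397. H = 0.478616 + 0.529935 + 0.529935 + 0.306397 = 1.8449

1.8449 bits


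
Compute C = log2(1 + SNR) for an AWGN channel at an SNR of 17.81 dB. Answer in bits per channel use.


SNR_linear = 10^(17.81/10) = 60.3949; C = log2(1 + SNR_linear) = log2(1 + 60.3949) = 5.94

5.94 bits/channel use


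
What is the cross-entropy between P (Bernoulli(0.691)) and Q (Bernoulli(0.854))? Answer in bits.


H(P,Q) = -p*log2(q) - (1-p)*log2(1-q). -0.691*log2(0.854) = 0.157335; -0.309*log2(0.146) = 0.857772. H(P,Q) = 0.157335 + 0.857772 = 1.0151

1.0151 bits


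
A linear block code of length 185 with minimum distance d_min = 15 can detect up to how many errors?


Detection capability = d_min - 1 = 15 - 1 = 14

14 errors


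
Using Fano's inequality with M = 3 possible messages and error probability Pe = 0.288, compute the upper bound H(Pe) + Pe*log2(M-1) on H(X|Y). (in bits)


H(Pe) = -Pe*log2(Pe) - (1-Pe)*log2(1-Pe) = -0.288*log2(0.288) - 0.712*log2(0.712) = 0.517207 + 0.348916 = 0.8661. Pe*log2(M-1) = 0.288*log2(2) = 0.288000. Bound = H(Pe) + Pe*log2(M-1) = 0.517207 + 0.348916 + 0.288000 = 1.1541

1.1541 bits


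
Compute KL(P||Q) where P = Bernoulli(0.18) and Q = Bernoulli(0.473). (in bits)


KL = p*log2(p/q) + (1-p)*log2((1-p)/(1-q)) = 0.18*log2(0.18/0.473) + 0.82*log2(0.82/0.527) = 0.2721

0.2721 bits


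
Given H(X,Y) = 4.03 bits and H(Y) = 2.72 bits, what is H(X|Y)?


H(X|Y) = H(X,Y) - H(Y) = 4.03 - 2.72 = 1.31

1.31 bits


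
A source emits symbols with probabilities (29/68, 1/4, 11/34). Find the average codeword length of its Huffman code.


Huffman construction (repeatedly merge the two least-probable nodes; each merge adds 1 bit to every symbol beneath it): 1/4 + 11/34 = 39/68; 29/68 + 39/68 = 1. Resulting codeword lengths (in the order the probabilities were given): (1, 2, 2). L_avg = sum(p_i * l_i) = 29/68*1 + 1/4*2 + 11/34*2 = 107/68 = 1.5735

1.5735 bits


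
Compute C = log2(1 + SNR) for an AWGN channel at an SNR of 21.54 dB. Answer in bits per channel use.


SNR_linear = 10^(21.54/10) = 142.5608; C = log2(1 + SNR_linear) = log2(1 + 142.5608) = 7.1655

7.1655 bits/channel use


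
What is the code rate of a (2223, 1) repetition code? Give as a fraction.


Rate = k/n = 1/2223

1/2223


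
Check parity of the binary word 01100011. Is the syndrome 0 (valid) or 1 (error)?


Syndrome = XOR of all bits = 0 XOR 1 XOR 1 XOR 0 XOR 0 XOR 0 XOR 1 XOR 1 = 0

0


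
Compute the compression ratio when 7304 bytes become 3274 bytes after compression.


Ratio = original / compressed = 7304 / 3274 = 2.2309

2.2309


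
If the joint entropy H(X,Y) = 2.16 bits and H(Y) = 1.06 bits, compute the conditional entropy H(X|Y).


H(X|Y) = H(X,Y) - H(Y) = 2.16 - 1.06 = 1.1

1.1 bits


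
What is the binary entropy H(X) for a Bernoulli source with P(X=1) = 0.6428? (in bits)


H = -p*log2(p) - (1-p)*log2(1-p). -0.6428*log2(0.6428) = 0.409822; -0.3572*log2(0.3572) = 0.530512. H = 0.409822 + 0.530512 = 0.9403

0.9403 bits


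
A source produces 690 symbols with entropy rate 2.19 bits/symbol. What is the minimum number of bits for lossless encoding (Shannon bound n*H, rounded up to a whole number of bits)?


Minimum bits >= n * H = 690 * 2.19 = 1511.1, rounded up to a whole number of bits = 1512

1512 bits


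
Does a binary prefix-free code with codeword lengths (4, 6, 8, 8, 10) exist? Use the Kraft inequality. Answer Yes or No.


Kraft sum = sum(2^(-l_i)) = 0.0869, need <= 1. Result: satisfied (a binary prefix-free code with these lengths exists)

Yes


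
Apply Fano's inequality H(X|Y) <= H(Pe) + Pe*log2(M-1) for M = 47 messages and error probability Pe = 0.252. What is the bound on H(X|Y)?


H(Pe) = -Pe*log2(Pe) - (1-Pe)*log2(1-Pe) = -0.252*log2(0.252) - 0.748*log2(0.748) = 0.501103 + 0.313330 = 0.8144. Pe*log2(M-1) = 0.252*log2(46) = 1.391938. Bound = H(Pe) + Pe*log2(M-1) = 0.501103 + 0.313330 + 1.391938 = 2.2064

2.2064 bits


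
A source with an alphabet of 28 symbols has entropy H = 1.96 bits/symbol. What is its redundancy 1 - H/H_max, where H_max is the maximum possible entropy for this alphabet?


H_max = log2(K) = log2(28) = 4.8074 bits/symbol. Redundancy = 1 - H/H_max = 1 - 1.96/4.8074 = 1 - 0.4077 = 0.5923

0.5923


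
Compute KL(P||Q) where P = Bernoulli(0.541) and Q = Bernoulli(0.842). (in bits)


KL = p*log2(p/q) + (1-p)*log2((1-p)/(1-q)) = 0.541*log2(0.541/0.842) + 0.459*log2(0.459/0.158) = 0.3609

0.3609 bits


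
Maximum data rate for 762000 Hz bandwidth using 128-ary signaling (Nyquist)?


Rate = 2 * B * log2(M) = 2 * 762000 * 7.0 = 10668000.0

10668000.0 bps


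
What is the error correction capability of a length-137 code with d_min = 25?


Correction capability = floor((d-1)/2) = floor((25-1)/2) = 12

12 errors


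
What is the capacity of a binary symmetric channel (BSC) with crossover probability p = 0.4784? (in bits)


H(p) = -p*log2(p) - (1-p)*log2(1-p) = -0.4784*log2(0.4784) - 0.5216*log2(0.5216) = 0.508879 + 0.489774 = 0.9987. C = 1 - H(p) = 1 - 0.9987 = 0.0013

0.0013 bits


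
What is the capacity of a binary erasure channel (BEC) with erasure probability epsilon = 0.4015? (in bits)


C = 1 - epsilon = 1 - 0.4015 = 0.5985

0.5985 bits


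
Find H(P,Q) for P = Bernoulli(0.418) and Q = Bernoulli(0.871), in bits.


H(P,Q) = -p*log2(q) - (1-p)*log2(1-q). -0.418*log2(0.871) = 0.083289; -0.582*log2(0.129) = 1.719552. H(P,Q) = 0.083289 + 1.719552 = 1.8028

1.8028 bits


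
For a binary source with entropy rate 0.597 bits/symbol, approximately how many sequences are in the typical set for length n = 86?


log2|A_typical| = nH = 86 * 0.597 = 51.342, so |A_typical| ~ 2^51.342 = 2.854e+15

2.854e+15


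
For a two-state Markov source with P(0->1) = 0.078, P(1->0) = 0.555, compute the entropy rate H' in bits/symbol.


Stationary distribution: pi_0 = p10/(p01+p10) = 0.8768, pi_1 = 0.1232. Entropy rate H' = pi_0*H(p01) + pi_1*H(p10) = 0.8768*0.3951 + 0.1232*0.9913 = 0.4686

0.4686 bits/symbol


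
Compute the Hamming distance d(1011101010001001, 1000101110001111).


Count differing positions: . . ^ ^ . . . ^ . . . . . ^ ^ . = 5 differences

5


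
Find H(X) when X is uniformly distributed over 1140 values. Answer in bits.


H = log2(n) = log2(1140) = 10.1548

10.1548 bits


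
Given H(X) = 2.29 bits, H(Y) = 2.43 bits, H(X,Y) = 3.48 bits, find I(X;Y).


I(X;Y) = H(X) + H(Y) - H(X,Y) = 2.29 + 2.43 - 3.48 = 1.24

1.24 bits


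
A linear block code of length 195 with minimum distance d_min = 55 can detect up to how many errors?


Detection capability = d_min - 1 = 55 - 1 = 54

54 errors


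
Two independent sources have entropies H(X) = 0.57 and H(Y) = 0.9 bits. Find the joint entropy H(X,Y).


For independent variables, H(X,Y) = H(X) + H(Y) = 0.57 + 0.9 = 1.47

1.47 bits


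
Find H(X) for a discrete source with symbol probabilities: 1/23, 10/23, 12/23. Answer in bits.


H = -sum(p_i * log2(p_i)). Terms: -(1/23)*log2(1/23) = 0.196677; -(10/23)*log2(10/23) = 0.522450; -(12/23)*log2(12/23) = 0.489704. H = 0.196677 + 0.522450 + 0.489704 = 1.2088

1.2088 bits


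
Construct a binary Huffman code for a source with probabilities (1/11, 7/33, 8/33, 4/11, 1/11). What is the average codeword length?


Huffman construction (repeatedly merge the two least-probable nodes; each merge adds 1 bit to every symbol beneath it): 1/11 + 1/11 = 2/11; 2/11 + 7/33 = 13/33; 8/33 + 4/11 = 20/33; 13/33 + 20/33 = 1. Resulting codeword lengths (in the order the probabilities were given): (3, 2, 2, 2, 3). L_avg = sum(p_i * l_i) = 1/11*3 + 7/33*2 + 8/33*2 + 4/11*2 + 1/11*3 = 24/11 = 2.1818

2.1818 bits


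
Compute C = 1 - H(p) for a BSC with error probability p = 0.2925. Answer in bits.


H(p) = -p*log2(p) - (1-p)*log2(1-p) = -0.2925*log2(0.2925) - 0.7075*log2(0.7075) = 0.518746 + 0.353183 = 0.8719. C = 1 - H(p) = 1 - 0.8719 = 0.1281

0.1281 bits


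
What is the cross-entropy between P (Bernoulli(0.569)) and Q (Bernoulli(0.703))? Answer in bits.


H(P,Q) = -p*log2(q) - (1-p)*log2(1-q). -0.569*log2(0.703) = 0.289282; -0.431*log2(0.297) = 0.754881. H(P,Q) = 0.289282 + 0.754881 = 1.0442

1.0442 bits


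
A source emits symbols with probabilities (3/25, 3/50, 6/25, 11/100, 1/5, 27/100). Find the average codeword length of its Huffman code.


Huffman construction (repeatedly merge the two least-probable nodes; each merge adds 1 bit to every symbol beneath it): 3/50 + 11/100 = 17/100; 3/25 + 17/100 = 29/100; 1/5 + 6/25 = 11/25; 27/100 + 29/100 = 14/25; 11/25 + 14/25 = 1. Resulting codeword lengths (in the order the probabilities were given): (3, 4, 2, 4, 2, 2). L_avg = sum(p_i * l_i) = 3/25*3 + 3/50*4 + 6/25*2 + 11/100*4 + 1/5*2 + 27/100*2 = 123/50 = 2.46

2.46 bits


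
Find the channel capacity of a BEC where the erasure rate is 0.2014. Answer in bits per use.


C = 1 - epsilon = 1 - 0.2014 = 0.7986

0.7986 bits


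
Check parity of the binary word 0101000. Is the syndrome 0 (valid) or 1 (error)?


Syndrome = XOR of all bits = 0 XOR 1 XOR 0 XOR 1 XOR 0 XOR 0 XOR 0 = 0

0


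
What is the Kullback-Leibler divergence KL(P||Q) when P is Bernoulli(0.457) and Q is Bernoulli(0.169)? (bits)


KL = p*log2(p/q) + (1-p)*log2((1-p)/(1-q)) = 0.457*log2(0.457/0.169) + 0.543*log2(0.543/0.831) = 0.3225

0.3225 bits


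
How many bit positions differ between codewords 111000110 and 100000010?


Count differing positions: . ^ ^ . . . ^ . . = 3 differences

3


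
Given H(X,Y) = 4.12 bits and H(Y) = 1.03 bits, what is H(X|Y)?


H(X|Y) = H(X,Y) - H(Y) = 4.12 - 1.03 = 3.09

3.09 bits


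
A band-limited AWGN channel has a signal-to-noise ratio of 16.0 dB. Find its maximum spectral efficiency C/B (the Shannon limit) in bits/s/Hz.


SNR_linear = 10^(16.0/10) = 39.8107; C/B = log2(1 + SNR_linear) = log2(1 + 39.8107) = 5.3509

5.3509 bits/s/Hz


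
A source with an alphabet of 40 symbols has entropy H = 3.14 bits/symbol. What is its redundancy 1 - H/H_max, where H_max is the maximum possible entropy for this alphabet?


H_max = log2(K) = log2(40) = 5.3219 bits/symbol. Redundancy = 1 - H/H_max = 1 - 3.14/5.3219 = 1 - 0.59 = 0.41

0.41


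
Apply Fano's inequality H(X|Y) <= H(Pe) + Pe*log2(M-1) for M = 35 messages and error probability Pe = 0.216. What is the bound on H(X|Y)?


H(Pe) = -Pe*log2(Pe) - (1-Pe)*log2(1-Pe) = -0.216*log2(0.216) - 0.784*log2(0.784) = 0.477554 + 0.275242 = 0.7528. Pe*log2(M-1) = 0.216*log2(34) = 1.098892. Bound = H(Pe) + Pe*log2(M-1) = 0.477554 + 0.275242 + 1.098892 = 1.8517

1.8517 bits


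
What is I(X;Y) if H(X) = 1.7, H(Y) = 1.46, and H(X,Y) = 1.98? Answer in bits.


I(X;Y) = H(X) + H(Y) - H(X,Y) = 1.7 + 1.46 - 1.98 = 1.18

1.18 bits


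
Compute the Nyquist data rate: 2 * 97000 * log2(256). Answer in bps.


Rate = 2 * B * log2(M) = 2 * 97000 * 8.0 = 1552000.0

1552000.0 bps


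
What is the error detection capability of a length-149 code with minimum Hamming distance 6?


Detection capability = d_min - 1 = 6 - 1 = 5

5 errors


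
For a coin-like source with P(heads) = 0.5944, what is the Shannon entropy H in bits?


H = -p*log2(p) - (1-p)*log2(1-p). -0.5944*log2(0.5944) = 0.446094; -0.4056*log2(0.4056) = 0.528039. H = 0.446094 + 0.528039 = 0.9741

0.9741 bits


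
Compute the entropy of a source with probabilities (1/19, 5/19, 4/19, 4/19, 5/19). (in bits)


H = -sum(p_i * log2(p_i)). Terms: -(1/19)*log2(1/19) = 0.223575; -(5/19)*log2(5/19) = 0.506842; -(4/19)*log2(4/19) = 0.473248; -(4/19)*log2(4/19) = 0.473248; -(5/19)*log2(5/19) = 0.506842. H = 0.223575 + 0.506842 + 0.473248 + 0.473248 + 0.506842 = 2.1838

2.1838 bits


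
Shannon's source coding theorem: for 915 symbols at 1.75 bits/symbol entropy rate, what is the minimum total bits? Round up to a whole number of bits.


Minimum bits >= n * H = 915 * 1.75 = 1601.25, rounded up to a whole number of bits = 1602

1602 bits


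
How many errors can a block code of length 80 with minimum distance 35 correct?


Correction capability = floor((d-1)/2) = floor((35-1)/2) = 17

17 errors


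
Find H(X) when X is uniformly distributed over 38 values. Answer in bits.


H = log2(n) = log2(38) = 5.2479

5.2479 bits


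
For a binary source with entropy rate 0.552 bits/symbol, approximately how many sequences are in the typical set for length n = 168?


log2|A_typical| = nH = 168 * 0.552 = 92.736, so |A_typical| ~ 2^92.736 = 8.247e+27

8.247e+27


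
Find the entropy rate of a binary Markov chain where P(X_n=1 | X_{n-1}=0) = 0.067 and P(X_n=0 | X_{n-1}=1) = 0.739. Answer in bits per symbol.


Stationary distribution: pi_0 = p10/(p01+p10) = 0.9169, pi_1 = 0.0831. Entropy rate H' = pi_0*H(p01) + pi_1*H(p10) = 0.9169*0.3546 + 0.0831*0.8283 = 0.394

0.394 bits/symbol


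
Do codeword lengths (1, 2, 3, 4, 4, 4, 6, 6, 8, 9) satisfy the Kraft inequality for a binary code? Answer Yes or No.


Kraft sum = sum(2^(-l_i)) = 1.0996, need <= 1. Result: violated (a binary prefix-free code with these lengths cannot exist)

No


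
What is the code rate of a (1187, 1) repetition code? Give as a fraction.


Rate = k/n = 1/1187

1/1187


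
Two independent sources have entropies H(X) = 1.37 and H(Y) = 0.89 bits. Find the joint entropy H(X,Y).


For independent variables, H(X,Y) = H(X) + H(Y) = 1.37 + 0.89 = 2.26

2.26 bits


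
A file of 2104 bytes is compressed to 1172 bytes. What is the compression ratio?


Ratio = original / compressed = 2104 / 1172 = 1.7952

1.7952


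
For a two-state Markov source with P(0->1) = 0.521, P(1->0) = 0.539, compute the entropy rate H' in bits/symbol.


Stationary distribution: pi_0 = p10/(p01+p10) = 0.5085, pi_1 = 0.4915. Entropy rate H' = pi_0*H(p01) + pi_1*H(p10) = 0.5085*0.9987 + 0.4915*0.9956 = 0.9972

0.9972 bits/symbol


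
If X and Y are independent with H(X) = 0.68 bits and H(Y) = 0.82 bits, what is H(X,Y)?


For independent variables, H(X,Y) = H(X) + H(Y) = 0.68 + 0.82 = 1.5

1.5 bits


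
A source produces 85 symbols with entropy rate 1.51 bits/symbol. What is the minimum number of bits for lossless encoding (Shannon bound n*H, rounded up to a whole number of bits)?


Minimum bits >= n * H = 85 * 1.51 = 128.35, rounded up to a whole number of bits = 129

129 bits


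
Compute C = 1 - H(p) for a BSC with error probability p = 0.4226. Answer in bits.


H(p) = -p*log2(p) - (1-p)*log2(1-p) = -0.4226*log2(0.4226) - 0.5774*log2(0.5774) = 0.525138 + 0.457507 = 0.9826. C = 1 - H(p) = 1 - 0.9826 = 0.0174

0.0174 bits


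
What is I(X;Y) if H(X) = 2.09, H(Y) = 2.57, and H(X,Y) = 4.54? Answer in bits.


I(X;Y) = H(X) + H(Y) - H(X,Y) = 2.09 + 2.57 - 4.54 = 0.12

0.12 bits


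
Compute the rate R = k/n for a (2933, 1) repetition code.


Rate = k/n = 1/2933

1/2933


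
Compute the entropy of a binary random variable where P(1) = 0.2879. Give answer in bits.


H = -p*log2(p) - (1-p)*log2(1-p). -0.2879*log2(0.2879) = 0.517172; -0.7121*log2(0.7121) = 0.348821. H = 0.517172 + 0.348821 = 0.866

0.866 bits


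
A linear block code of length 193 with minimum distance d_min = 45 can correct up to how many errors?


Correction capability = floor((d-1)/2) = floor((45-1)/2) = 22

22 errors


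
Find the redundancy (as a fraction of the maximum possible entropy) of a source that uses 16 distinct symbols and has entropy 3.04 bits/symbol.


H_max = log2(K) = log2(16) = 4.0 bits/symbol. Redundancy = 1 - H/H_max = 1 - 3.04/4.0 = 1 - 0.76 = 0.24

0.24


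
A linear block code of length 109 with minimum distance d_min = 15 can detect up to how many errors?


Detection capability = d_min - 1 = 15 - 1 = 14

14 errors


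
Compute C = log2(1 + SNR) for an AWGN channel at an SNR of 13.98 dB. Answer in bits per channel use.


SNR_linear = 10^(13.98/10) = 25.0035; C = log2(1 + SNR_linear) = log2(1 + 25.0035) = 4.7006

4.7006 bits/channel use


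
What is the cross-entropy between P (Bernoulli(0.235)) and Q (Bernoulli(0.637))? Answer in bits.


H(P,Q) = -p*log2(q) - (1-p)*log2(1-q). -0.235*log2(0.637) = 0.152899; -0.765*log2(0.363) = 1.118398. H(P,Q) = 0.152899 + 1.118398 = 1.2713

1.2713 bits


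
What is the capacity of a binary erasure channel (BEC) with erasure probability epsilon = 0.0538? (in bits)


C = 1 - epsilon = 1 - 0.0538 = 0.9462

0.9462 bits


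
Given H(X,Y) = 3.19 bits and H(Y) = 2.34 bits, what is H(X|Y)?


H(X|Y) = H(X,Y) - H(Y) = 3.19 - 2.34 = 0.85

0.85 bits


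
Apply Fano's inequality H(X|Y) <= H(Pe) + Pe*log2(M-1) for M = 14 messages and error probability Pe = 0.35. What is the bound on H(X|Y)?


H(Pe) = -Pe*log2(Pe) - (1-Pe)*log2(1-Pe) = -0.35*log2(0.35) - 0.65*log2(0.65) = 0.530101 + 0.403967 = 0.9341. Pe*log2(M-1) = 0.35*log2(13) = 1.295154. Bound = H(Pe) + Pe*log2(M-1) = 0.530101 + 0.403967 + 1.295154 = 2.2292

2.2292 bits


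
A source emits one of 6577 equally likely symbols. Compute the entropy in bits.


H = log2(n) = log2(6577) = 12.6832

12.6832 bits


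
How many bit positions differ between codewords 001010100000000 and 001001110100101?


Count differing positions: . . . . ^ ^ . ^ . ^ . . ^ . ^ = 6 differences

6


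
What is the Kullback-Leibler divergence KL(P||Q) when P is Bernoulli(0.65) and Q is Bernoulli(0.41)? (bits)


KL = p*log2(p/q) + (1-p)*log2((1-p)/(1-q)) = 0.65*log2(0.65/0.41) + 0.35*log2(0.35/0.59) = 0.1685

0.1685 bits


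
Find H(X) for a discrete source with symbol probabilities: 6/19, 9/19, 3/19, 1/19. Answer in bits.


H = -sum(p_i * log2(p_i)). Terms: -(6/19)*log2(6/19) = 0.525147; -(9/19)*log2(9/19) = 0.510633; -(3/19)*log2(3/19) = 0.420468; -(1/19)*log2(1/19) = 0.223575. H = 0.525147 + 0.510633 + 0.420468 + 0.223575 = 1.6798

1.6798 bits


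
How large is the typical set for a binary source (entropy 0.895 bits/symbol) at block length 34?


log2|A_typical| = nH = 34 * 0.895 = 30.43, so |A_typical| ~ 2^30.43 = 1.447e+09

1.447e+09


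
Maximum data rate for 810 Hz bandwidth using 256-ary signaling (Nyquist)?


Rate = 2 * B * log2(M) = 2 * 810 * 8.0 = 12960.0

12960.0 bps


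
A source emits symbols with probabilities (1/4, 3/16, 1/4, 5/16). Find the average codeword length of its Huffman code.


Huffman construction (repeatedly merge the two least-probable nodes; each merge adds 1 bit to every symbol beneath it): 3/16 + 1/4 = 7/16; 1/4 + 5/16 = 9/16; 7/16 + 9/16 = 1. Resulting codeword lengths (in the order the probabilities were given): (2, 2, 2, 2). L_avg = sum(p_i * l_i) = 1/4*2 + 3/16*2 + 1/4*2 + 5/16*2 = 2

2.0 bits


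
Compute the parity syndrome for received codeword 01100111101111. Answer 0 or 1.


Syndrome = XOR of all bits = 0 XOR 1 XOR 1 XOR 0 XOR 0 XOR 1 XOR 1 XOR 1 XOR 1 XOR 0 XOR 1 XOR 1 XOR 1 XOR 1 = 0

0


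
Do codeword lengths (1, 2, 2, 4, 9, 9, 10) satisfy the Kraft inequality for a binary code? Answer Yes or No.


Kraft sum = sum(2^(-l_i)) = 1.0674, need <= 1. Result: violated (a binary prefix-free code with these lengths cannot exist)

No


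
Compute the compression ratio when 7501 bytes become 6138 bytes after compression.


Ratio = original / compressed = 7501 / 6138 = 1.2221

1.2221


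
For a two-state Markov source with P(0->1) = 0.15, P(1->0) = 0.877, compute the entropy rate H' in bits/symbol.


Stationary distribution: pi_0 = p10/(p01+p10) = 0.8539, pi_1 = 0.1461. Entropy rate H' = pi_0*H(p01) + pi_1*H(p10) = 0.8539*0.6098 + 0.1461*0.5379 = 0.5993

0.5993 bits/symbol


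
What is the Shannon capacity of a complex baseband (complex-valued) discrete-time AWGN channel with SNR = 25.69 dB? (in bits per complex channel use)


SNR_linear = 10^(25.69/10) = 370.6807; C = log2(1 + SNR_linear) = log2(1 + 370.6807) = 8.5379

8.5379 bits/channel use


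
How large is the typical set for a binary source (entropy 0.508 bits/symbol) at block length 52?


log2|A_typical| = nH = 52 * 0.508 = 26.416, so |A_typical| ~ 2^26.416 = 8.954e+07

8.954e+07


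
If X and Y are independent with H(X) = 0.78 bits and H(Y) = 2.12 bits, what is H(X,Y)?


For independent variables, H(X,Y) = H(X) + H(Y) = 0.78 + 2.12 = 2.9

2.9 bits


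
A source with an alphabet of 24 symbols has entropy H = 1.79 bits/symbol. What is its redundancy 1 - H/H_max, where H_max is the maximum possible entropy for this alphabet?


H_max = log2(K) = log2(24) = 4.585 bits/symbol. Redundancy = 1 - H/H_max = 1 - 1.79/4.585 = 1 - 0.3904 = 0.6096

0.6096


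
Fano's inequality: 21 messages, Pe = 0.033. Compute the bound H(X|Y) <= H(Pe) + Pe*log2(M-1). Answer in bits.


H(Pe) = -Pe*log2(Pe) - (1-Pe)*log2(1-Pe) = -0.033*log2(0.033) - 0.967*log2(0.967) = 0.162406 + 0.046815 = 0.2092. Pe*log2(M-1) = 0.033*log2(20) = 0.142624. Bound = H(Pe) + Pe*log2(M-1) = 0.162406 + 0.046815 + 0.142624 = 0.3518

0.3518 bits


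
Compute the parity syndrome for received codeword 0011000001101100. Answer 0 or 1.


Syndrome = XOR of all bits = 0 XOR 0 XOR 1 XOR 1 XOR 0 XOR 0 XOR 0 XOR 0 XOR 0 XOR 1 XOR 1 XOR 0 XOR 1 XOR 1 XOR 0 XOR 0 = 0

0


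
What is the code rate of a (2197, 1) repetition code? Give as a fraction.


Rate = k/n = 1/2197

1/2197


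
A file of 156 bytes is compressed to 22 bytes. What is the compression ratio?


Ratio = original / compressed = 156 / 22 = 7.0909

7.0909


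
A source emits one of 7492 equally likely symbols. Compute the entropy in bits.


H = log2(n) = log2(7492) = 12.8711

12.8711 bits


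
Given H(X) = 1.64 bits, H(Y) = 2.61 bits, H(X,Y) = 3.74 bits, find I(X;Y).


I(X;Y) = H(X) + H(Y) - H(X,Y) = 1.64 + 2.61 - 3.74 = 0.51

0.51 bits


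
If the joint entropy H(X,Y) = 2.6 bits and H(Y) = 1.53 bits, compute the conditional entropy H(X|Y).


H(X|Y) = H(X,Y) - H(Y) = 2.6 - 1.53 = 1.07

1.07 bits


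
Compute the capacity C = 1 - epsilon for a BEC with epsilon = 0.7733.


C = 1 - epsilon = 1 - 0.7733 = 0.2267

0.2267 bits


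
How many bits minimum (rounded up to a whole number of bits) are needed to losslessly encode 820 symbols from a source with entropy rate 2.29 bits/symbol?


Minimum bits >= n * H = 820 * 2.29 = 1877.8, rounded up to a whole number of bits = 1878

1878 bits


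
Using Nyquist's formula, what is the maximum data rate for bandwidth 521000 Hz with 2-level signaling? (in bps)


Rate = 2 * B * log2(M) = 2 * 521000 * 1.0 = 1042000.0

1042000.0 bps


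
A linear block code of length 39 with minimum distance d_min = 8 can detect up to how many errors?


Detection capability = d_min - 1 = 8 - 1 = 7

7 errors


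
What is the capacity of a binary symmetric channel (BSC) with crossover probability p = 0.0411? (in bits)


H(p) = -p*log2(p) - (1-p)*log2(1-p) = -0.0411*log2(0.0411) - 0.9589*log2(0.9589) = 0.189254 + 0.058059 = 0.2473. C = 1 - H(p) = 1 - 0.2473 = 0.7527

0.7527 bits


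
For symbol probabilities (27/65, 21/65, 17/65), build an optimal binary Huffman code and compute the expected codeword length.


Huffman construction (repeatedly merge the two least-probable nodes; each merge adds 1 bit to every symbol beneath it): 17/65 + 21/65 = 38/65; 27/65 + 38/65 = 1. Resulting codeword lengths (in the order the probabilities were given): (1, 2, 2). L_avg = sum(p_i * l_i) = 27/65*1 + 21/65*2 + 17/65*2 = 103/65 = 1.5846

1.5846 bits


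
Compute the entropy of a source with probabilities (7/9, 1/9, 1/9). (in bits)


H = -sum(p_i * log2(p_i)). Terms: -(7/9)*log2(7/9) = 0.281999; -(1/9)*log2(1/9) = 0.352214; -(1/9)*log2(1/9) = 0.352214. H = 0.281999 + 0.352214 + 0.352214 = 0.9864

0.9864 bits


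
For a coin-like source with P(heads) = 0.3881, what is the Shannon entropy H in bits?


H = -p*log2(p) - (1-p)*log2(1-p). -0.3881*log2(0.3881) = 0.529950; -0.6119*log2(0.6119) = 0.433612. H = 0.529950 + 0.433612 = 0.9636

0.9636 bits


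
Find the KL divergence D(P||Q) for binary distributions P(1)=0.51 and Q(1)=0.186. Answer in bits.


KL = p*log2(p/q) + (1-p)*log2((1-p)/(1-q)) = 0.51*log2(0.51/0.186) + 0.49*log2(0.49/0.814) = 0.3833

0.3833 bits


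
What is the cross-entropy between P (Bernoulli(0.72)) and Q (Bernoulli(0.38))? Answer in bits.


H(P,Q) = -p*log2(q) - (1-p)*log2(1-q). -0.72*log2(0.38) = 1.005069; -0.28*log2(0.62) = 0.193105. H(P,Q) = 1.005069 + 0.193105 = 1.1982

1.1982 bits


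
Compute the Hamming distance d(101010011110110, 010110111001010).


Count differing positions: ^ ^ ^ ^ . . ^ . . ^ ^ ^ ^ . . = 9 differences

9


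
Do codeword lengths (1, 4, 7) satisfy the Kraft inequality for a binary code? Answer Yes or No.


Kraft sum = sum(2^(-l_i)) = 0.5703, need <= 1. Result: satisfied (a binary prefix-free code with these lengths exists)

Yes


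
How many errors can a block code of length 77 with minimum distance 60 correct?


Correction capability = floor((d-1)/2) = floor((60-1)/2) = 29

29 errors


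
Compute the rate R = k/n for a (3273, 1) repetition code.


Rate = k/n = 1/3273

1/3273


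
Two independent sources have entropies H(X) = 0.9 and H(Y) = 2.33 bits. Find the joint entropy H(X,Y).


For independent variables, H(X,Y) = H(X) + H(Y) = 0.9 + 2.33 = 3.23

3.23 bits


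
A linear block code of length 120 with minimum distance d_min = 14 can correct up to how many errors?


Correction capability = floor((d-1)/2) = floor((14-1)/2) = 6

6 errors


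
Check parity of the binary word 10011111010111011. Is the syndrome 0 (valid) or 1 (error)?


Syndrome = XOR of all bits = 1 XOR 0 XOR 0 XOR 1 XOR 1 XOR 1 XOR 1 XOR 1 XOR 0 XOR 1 XOR 0 XOR 1 XOR 1 XOR 1 XOR 0 XOR 1 XOR 1 = 0

0


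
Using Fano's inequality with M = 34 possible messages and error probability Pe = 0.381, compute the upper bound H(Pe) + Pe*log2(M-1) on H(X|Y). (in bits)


H(Pe) = -Pe*log2(Pe) - (1-Pe)*log2(1-Pe) = -0.381*log2(0.381) - 0.619*log2(0.619) = 0.530404 + 0.428341 = 0.9587. Pe*log2(M-1) = 0.381*log2(33) = 1.921914. Bound = H(Pe) + Pe*log2(M-1) = 0.530404 + 0.428341 + 1.921914 = 2.8807

2.8807 bits


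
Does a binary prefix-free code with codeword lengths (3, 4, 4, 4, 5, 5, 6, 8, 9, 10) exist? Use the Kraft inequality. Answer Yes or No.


Kraft sum = sum(2^(-l_i)) = 0.3975, need <= 1. Result: satisfied (a binary prefix-free code with these lengths exists)

Yes


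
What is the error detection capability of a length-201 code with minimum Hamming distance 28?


Detection capability = d_min - 1 = 28 - 1 = 27

27 errors


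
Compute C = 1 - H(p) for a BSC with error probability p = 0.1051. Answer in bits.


H(p) = -p*log2(p) - (1-p)*log2(1-p) = -0.1051*log2(0.1051) - 0.8949*log2(0.8949) = 0.341592 + 0.143364 = 0.485. C = 1 - H(p) = 1 - 0.485 = 0.515

0.515 bits


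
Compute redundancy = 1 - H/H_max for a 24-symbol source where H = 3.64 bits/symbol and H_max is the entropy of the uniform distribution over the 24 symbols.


H_max = log2(K) = log2(24) = 4.585 bits/symbol. Redundancy = 1 - H/H_max = 1 - 3.64/4.585 = 1 - 0.7939 = 0.2061

0.2061


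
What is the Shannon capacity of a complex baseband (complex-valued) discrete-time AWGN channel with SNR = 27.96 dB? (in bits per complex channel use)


SNR_linear = 10^(27.96/10) = 625.1727; C = log2(1 + SNR_linear) = log2(1 + 625.1727) = 9.2904

9.2904 bits/channel use


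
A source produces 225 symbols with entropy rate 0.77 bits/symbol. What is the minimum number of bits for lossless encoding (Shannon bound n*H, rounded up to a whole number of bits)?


Minimum bits >= n * H = 225 * 0.77 = 173.25, rounded up to a whole number of bits = 174

174 bits


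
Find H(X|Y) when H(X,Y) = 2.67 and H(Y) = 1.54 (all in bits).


H(X|Y) = H(X,Y) - H(Y) = 2.67 - 1.54 = 1.13

1.13 bits


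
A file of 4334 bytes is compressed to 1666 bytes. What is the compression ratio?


Ratio = original / compressed = 4334 / 1666 = 2.6014

2.6014


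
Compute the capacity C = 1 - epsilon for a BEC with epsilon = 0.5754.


C = 1 - epsilon = 1 - 0.5754 = 0.4246

0.4246 bits


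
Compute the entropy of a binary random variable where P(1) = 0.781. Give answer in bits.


H = -p*log2(p) - (1-p)*log2(1-p). -0.781*log2(0.781) = 0.278509; -0.219*log2(0.219) = 0.479828. H = 0.278509 + 0.479828 = 0.7583

0.7583 bits


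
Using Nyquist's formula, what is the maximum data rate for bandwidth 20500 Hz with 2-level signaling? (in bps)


Rate = 2 * B * log2(M) = 2 * 20500 * 1.0 = 41000.0

41000.0 bps


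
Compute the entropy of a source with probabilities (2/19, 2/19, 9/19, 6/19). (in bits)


H = -sum(p_i * log2(p_i)). Terms: -(2/19)*log2(2/19) = 0.341887; -(2/19)*log2(2/19) = 0.341887; -(9/19)*log2(9/19) = 0.510633; -(6/19)*log2(6/19) = 0.525147. H = 0.341887 + 0.341887 + 0.510633 + 0.525147 = 1.7196

1.7196 bits


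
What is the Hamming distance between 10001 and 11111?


Count differing positions: . ^ ^ ^ . = 3 differences

3


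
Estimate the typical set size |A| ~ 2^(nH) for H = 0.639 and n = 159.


log2|A_typical| = nH = 159 * 0.639 = 101.601, so |A_typical| ~ 2^101.601 = 3.845e+30

3.845e+30


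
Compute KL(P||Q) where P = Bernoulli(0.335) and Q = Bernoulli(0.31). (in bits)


KL = p*log2(p/q) + (1-p)*log2((1-p)/(1-q)) = 0.335*log2(0.335/0.31) + 0.665*log2(0.665/0.69) = 0.0021

0.0021 bits


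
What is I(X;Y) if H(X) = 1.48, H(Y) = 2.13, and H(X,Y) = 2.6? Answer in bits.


I(X;Y) = H(X) + H(Y) - H(X,Y) = 1.48 + 2.13 - 2.6 = 1.01

1.01 bits


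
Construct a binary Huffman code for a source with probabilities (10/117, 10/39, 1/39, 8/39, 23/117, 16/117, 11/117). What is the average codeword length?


Huffman construction (repeatedly merge the two least-probable nodes; each merge adds 1 bit to every symbol beneath it): 1/39 + 10/117 = 1/9; 11/117 + 1/9 = 8/39; 16/117 + 23/117 = 1/3; 8/39 + 8/39 = 16/39; 10/39 + 1/3 = 23/39; 16/39 + 23/39 = 1. Resulting codeword lengths (in the order the probabilities were given): (4, 2, 4, 2, 3, 3, 3). L_avg = sum(p_i * l_i) = 10/117*4 + 10/39*2 + 1/39*4 + 8/39*2 + 23/117*3 + 16/117*3 + 11/117*3 = 310/117 = 2.6496

2.6496 bits


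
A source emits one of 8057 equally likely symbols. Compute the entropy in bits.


H = log2(n) = log2(8057) = 12.976

12.976 bits


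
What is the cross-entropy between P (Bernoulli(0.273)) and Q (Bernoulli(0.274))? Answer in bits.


H(P,Q) = -p*log2(q) - (1-p)*log2(1-q). -0.273*log2(0.274) = 0.509896; -0.727*log2(0.726) = 0.335844. H(P,Q) = 0.509896 + 0.335844 = 0.8457

0.8457 bits


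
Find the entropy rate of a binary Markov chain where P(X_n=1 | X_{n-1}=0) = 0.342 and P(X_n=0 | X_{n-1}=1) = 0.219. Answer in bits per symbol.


Stationary distribution: pi_0 = p10/(p01+p10) = 0.3904, pi_1 = 0.6096. Entropy rate H' = pi_0*H(p01) + pi_1*H(p10) = 0.3904*0.9267 + 0.6096*0.7583 = 0.8241

0.8241 bits/symbol


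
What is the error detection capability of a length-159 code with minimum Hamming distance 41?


Detection capability = d_min - 1 = 41 - 1 = 40

40 errors


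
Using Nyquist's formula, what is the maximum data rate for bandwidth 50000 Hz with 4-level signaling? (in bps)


Rate = 2 * B * log2(M) = 2 * 50000 * 2.0 = 200000.0

200000.0 bps


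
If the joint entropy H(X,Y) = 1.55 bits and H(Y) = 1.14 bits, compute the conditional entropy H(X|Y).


H(X|Y) = H(X,Y) - H(Y) = 1.55 - 1.14 = 0.41

0.41 bits


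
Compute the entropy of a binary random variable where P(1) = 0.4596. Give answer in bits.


H = -p*log2(p) - (1-p)*log2(1-p). -0.4596*log2(0.4596) = 0.515464; -0.5404*log2(0.5404) = 0.479821. H = 0.515464 + 0.479821 = 0.9953

0.9953 bits


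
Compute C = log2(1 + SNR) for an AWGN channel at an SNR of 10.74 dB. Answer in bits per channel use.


SNR_linear = 10^(10.74/10) = 11.8577; C = log2(1 + SNR_linear) = log2(1 + 11.8577) = 3.6846

3.6846 bits/channel use


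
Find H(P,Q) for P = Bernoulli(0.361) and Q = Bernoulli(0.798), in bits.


H(P,Q) = -p*log2(q) - (1-p)*log2(1-q). -0.361*log2(0.798) = 0.117520; -0.639*log2(0.202) = 1.474539. H(P,Q) = 0.117520 + 1.474539 = 1.5921

1.5921 bits


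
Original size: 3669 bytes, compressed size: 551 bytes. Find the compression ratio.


Ratio = original / compressed = 3669 / 551 = 6.6588

6.6588


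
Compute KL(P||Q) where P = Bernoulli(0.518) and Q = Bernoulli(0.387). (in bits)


KL = p*log2(p/q) + (1-p)*log2((1-p)/(1-q)) = 0.518*log2(0.518/0.387) + 0.482*log2(0.482/0.613) = 0.0507

0.0507 bits


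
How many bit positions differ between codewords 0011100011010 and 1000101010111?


Count differing positions: ^ . ^ ^ . . ^ . . ^ ^ . ^ = 7 differences

7


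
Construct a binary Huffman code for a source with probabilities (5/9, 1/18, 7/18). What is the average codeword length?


Huffman construction (repeatedly merge the two least-probable nodes; each merge adds 1 bit to every symbol beneath it): 1/18 + 7/18 = 4/9; 4/9 + 5/9 = 1. Resulting codeword lengths (in the order the probabilities were given): (1, 2, 2). L_avg = sum(p_i * l_i) = 5/9*1 + 1/18*2 + 7/18*2 = 13/9 = 1.4444

1.4444 bits


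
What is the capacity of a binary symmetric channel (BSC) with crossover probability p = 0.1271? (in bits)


H(p) = -p*log2(p) - (1-p)*log2(1-p) = -0.1271*log2(0.1271) - 0.8729*log2(0.8729) = 0.378245 + 0.171186 = 0.5494. C = 1 - H(p) = 1 - 0.5494 = 0.4506

0.4506 bits


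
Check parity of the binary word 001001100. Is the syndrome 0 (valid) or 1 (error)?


Syndrome = XOR of all bits = 0 XOR 0 XOR 1 XOR 0 XOR 0 XOR 1 XOR 1 XOR 0 XOR 0 = 1

1


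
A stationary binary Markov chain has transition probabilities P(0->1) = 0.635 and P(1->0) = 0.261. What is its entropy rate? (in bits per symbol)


Stationary distribution: pi_0 = p10/(p01+p10) = 0.2913, pi_1 = 0.7087. Entropy rate H' = pi_0*H(p01) + pi_1*H(p10) = 0.2913*0.9468 + 0.7087*0.8283 = 0.8628

0.8628 bits/symbol


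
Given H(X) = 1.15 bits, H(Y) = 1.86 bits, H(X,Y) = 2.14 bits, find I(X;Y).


I(X;Y) = H(X) + H(Y) - H(X,Y) = 1.15 + 1.86 - 2.14 = 0.87

0.87 bits


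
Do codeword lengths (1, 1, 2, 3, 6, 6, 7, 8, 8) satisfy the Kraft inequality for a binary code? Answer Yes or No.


Kraft sum = sum(2^(-l_i)) = 1.4219, need <= 1. Result: violated (a binary prefix-free code with these lengths cannot exist)

No


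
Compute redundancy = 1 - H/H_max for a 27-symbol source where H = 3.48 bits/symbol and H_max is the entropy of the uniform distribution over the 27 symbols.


H_max = log2(K) = log2(27) = 4.7549 bits/symbol. Redundancy = 1 - H/H_max = 1 - 3.48/4.7549 = 1 - 0.7319 = 0.2681

0.2681


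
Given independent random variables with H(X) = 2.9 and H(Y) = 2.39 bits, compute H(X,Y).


For independent variables, H(X,Y) = H(X) + H(Y) = 2.9 + 2.39 = 5.29

5.29 bits


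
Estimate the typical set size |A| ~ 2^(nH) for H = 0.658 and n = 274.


log2|A_typical| = nH = 274 * 0.658 = 180.292, so |A_typical| ~ 2^180.292 = 1.876e+54

1.876e+54


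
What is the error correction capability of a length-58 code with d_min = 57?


Correction capability = floor((d-1)/2) = floor((57-1)/2) = 28

28 errors


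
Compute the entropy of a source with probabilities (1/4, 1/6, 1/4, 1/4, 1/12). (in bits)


H = -sum(p_i * log2(p_i)). Terms: -(1/4)*log2(1/4) = 0.500000; -(1/6)*log2(1/6) = 0.430827; -(1/4)*log2(1/4) = 0.500000; -(1/4)*log2(1/4) = 0.500000; -(1/12)*log2(1/12) = 0.298747. H = 0.500000 + 0.430827 + 0.500000 + 0.500000 + 0.298747 = 2.2296

2.2296 bits


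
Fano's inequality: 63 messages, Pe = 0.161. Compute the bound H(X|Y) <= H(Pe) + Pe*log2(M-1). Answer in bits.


H(Pe) = -Pe*log2(Pe) - (1-Pe)*log2(1-Pe) = -0.161*log2(0.161) - 0.839*log2(0.839) = 0.424214 + 0.212483 = 0.6367. Pe*log2(M-1) = 0.161*log2(62) = 0.958626. Bound = H(Pe) + Pe*log2(M-1) = 0.424214 + 0.212483 + 0.958626 = 1.5953

1.5953 bits


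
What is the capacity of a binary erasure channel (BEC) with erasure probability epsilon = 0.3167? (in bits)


C = 1 - epsilon = 1 - 0.3167 = 0.6833

0.6833 bits


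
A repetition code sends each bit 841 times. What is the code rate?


Rate = k/n = 1/841

1/841


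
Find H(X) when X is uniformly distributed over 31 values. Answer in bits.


H = log2(n) = log2(31) = 4.9542

4.9542 bits


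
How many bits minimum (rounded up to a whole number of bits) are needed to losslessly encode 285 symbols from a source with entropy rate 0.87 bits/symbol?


Minimum bits >= n * H = 285 * 0.87 = 247.95, rounded up to a whole number of bits = 248

248 bits


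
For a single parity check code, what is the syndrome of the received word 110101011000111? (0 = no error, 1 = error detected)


Syndrome = XOR of all bits = 1 XOR 1 XOR 0 XOR 1 XOR 0 XOR 1 XOR 0 XOR 1 XOR 1 XOR 0 XOR 0 XOR 0 XOR 1 XOR 1 XOR 1 = 1

1


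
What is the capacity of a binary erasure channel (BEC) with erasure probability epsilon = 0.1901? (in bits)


C = 1 - epsilon = 1 - 0.1901 = 0.8099

0.8099 bits


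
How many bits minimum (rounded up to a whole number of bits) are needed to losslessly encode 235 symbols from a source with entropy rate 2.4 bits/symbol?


Minimum bits >= n * H = 235 * 2.4 = 564.0, rounded up to a whole number of bits = 564

564 bits
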